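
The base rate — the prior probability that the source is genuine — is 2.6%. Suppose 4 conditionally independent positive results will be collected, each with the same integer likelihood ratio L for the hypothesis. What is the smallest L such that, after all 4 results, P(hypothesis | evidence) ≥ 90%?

Prior odds = 0.026/0.974 = 13/487.
Target odds = 0.9/0.1 = 9.
Need L⁴ ≥ 9 ÷ (13/487) = 4383/13.
4⁴ = 256 < 4383/13 ≤ 625 = 5⁴, so L = 5.

5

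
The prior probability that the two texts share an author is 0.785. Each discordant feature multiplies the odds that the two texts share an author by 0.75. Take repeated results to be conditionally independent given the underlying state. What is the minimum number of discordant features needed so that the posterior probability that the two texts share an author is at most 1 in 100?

21

Prior odds: 0.785 ÷ 0.215 = 157/43.
Likelihood ratio per discordant feature = 0.75.
Target posterior odds = 0.01/0.99 = 1/99.
Require 0.75ⁿ ≤ 1/99 ÷ (157/43) = 43/15543.
0.75²⁰ ≈0.00317121 is still above 43/15543 but 0.75²¹ ≈0.00237841 is at or below it, so n = 21.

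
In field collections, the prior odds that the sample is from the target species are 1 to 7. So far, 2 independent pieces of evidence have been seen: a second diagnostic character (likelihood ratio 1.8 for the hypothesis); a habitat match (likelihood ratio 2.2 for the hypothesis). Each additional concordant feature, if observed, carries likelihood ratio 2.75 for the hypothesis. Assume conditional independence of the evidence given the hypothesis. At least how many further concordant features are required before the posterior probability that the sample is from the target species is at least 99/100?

6

Prior odds = 1/7.
Combined Bayes factor of the evidence already in hand = 1.8 × 2.2 = 3.96.
Odds after that evidence = (1/7) × 3.96 = 99/175.
Target odds = 0.99/0.01 = 99.
Need 2.75ⁿ ≥ 99 ÷ (99/175) = 175.
2.75⁵ = 161051/1024 falls short of 175 but 2.75⁶ = 1771561/4096 reaches it, so n = 6.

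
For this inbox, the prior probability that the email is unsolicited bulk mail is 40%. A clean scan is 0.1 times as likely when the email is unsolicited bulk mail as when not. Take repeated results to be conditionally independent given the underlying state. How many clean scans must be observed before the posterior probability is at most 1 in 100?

2

Prior odds: 0.4 ÷ 0.6 = 2/3.
Likelihood ratio per clean scan = 0.1.
Target odds: 0.01 ÷ 0.99 = 1/99.
Require 0.1ⁿ ≤ 1/99 ÷ (2/3) = 1/66.
0.1¹ = 0.1 is still above 1/66 but 0.1² = 0.01 is at or below it, so n = 2.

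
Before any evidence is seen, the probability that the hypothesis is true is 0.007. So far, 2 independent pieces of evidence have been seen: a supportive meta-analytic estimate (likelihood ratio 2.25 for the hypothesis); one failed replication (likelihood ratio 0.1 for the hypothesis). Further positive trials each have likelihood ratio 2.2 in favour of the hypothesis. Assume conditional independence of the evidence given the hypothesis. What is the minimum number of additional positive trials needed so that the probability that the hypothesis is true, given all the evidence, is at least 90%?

Prior odds = 0.007/0.993 = 7/993.
Combined Bayes factor of the evidence already in hand = 2.25 × 0.1 = 0.225.
Odds after that evidence = (7/993) × 0.225 = 21/13240.
Target odds = 0.9/0.1 = 9.
Need 2.2ⁿ ≥ 9 ÷ (21/13240) = 39720/7.
2.2¹⁰ ≈2655.99 falls short of 39720/7 but 2.2¹¹ ≈5843.18 reaches it, so n = 11.

11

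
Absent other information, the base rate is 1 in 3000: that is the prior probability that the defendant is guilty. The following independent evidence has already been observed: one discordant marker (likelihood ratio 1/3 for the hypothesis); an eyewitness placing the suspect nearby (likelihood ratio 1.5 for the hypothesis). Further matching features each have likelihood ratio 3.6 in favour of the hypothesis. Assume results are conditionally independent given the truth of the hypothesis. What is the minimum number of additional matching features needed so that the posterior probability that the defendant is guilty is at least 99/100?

Prior odds = (1/3000)/(2999/3000) = 1/2999.
Combined Bayes factor of the evidence already in hand = (1/3) × 1.5 = 0.5.
Odds after that evidence = (1/2999) × 0.5 = 1/5998.
Target odds = 0.99/0.01 = 99.
Need 3.6ⁿ ≥ 99 ÷ (1/5998) = 593802.
3.6¹⁰ ≈365616 falls short of 593802 but 3.6¹¹ ≈1.31622e+06 reaches it, so n = 11.

11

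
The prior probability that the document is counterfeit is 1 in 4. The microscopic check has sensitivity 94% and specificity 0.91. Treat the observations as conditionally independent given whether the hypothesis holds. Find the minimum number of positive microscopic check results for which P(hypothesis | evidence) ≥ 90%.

2

Prior odds = 0.25/0.75 = 1/3.
False-positive rate = 1 − 0.91 = 0.09; likelihood ratio of a positive = 0.94/0.09 = 94/9.
Target odds: 0.9 ÷ 0.1 = 9.
Require (94/9)ⁿ ≥ 9 ÷ (1/3) = 27.
(94/9)¹ = 94/9 falls short of 27 but (94/9)² = 8836/81 reaches it, so n = 2.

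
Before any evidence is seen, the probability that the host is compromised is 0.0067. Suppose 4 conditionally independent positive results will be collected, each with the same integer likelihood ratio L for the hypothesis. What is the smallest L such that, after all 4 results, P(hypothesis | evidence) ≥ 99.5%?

14

Prior odds = 0.0067/0.9933 = 67/9933.
Target odds = 0.995/0.005 = 199.
Need L⁴ ≥ 199 ÷ (67/9933) = 1976667/67.
13⁴ = 28561 < 1976667/67 ≤ 38416 = 14⁴, so L = 14.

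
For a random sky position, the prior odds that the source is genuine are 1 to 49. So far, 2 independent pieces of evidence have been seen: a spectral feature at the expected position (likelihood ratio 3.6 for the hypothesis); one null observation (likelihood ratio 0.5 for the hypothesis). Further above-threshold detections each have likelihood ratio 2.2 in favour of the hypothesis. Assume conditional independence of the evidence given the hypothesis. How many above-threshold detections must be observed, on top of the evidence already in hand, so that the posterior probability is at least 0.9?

7

Prior odds = 1/49.
Combined Bayes factor of the evidence already in hand = 3.6 × 0.5 = 1.8.
Odds after that evidence = (1/49) × 1.8 = 9/245.
Target odds = 0.9/0.1 = 9.
Need 2.2ⁿ ≥ 9 ÷ (9/245) = 245.
2.2⁶ = 1771561/15625 falls short of 245 but 2.2⁷ = 19487171/78125 reaches it, so n = 7.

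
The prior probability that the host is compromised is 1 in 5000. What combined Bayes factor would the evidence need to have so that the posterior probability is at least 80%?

Prior odds = 0.0002/0.9998 = 1/4999.
Target odds = 0.8/0.2 = 4.
Required Bayes factor = 4 ÷ (1/4999) = 19996.

19996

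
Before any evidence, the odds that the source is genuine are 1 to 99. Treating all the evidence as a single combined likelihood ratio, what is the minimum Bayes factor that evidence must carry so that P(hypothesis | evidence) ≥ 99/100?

Prior odds = 1/99.
Target odds = 0.99/0.01 = 99.
Required Bayes factor = 99 ÷ (1/99) = 9801.

9801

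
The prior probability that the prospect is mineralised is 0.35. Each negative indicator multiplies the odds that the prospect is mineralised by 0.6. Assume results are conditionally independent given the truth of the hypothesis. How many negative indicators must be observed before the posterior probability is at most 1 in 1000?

Prior odds = 0.35/0.65 = 7/13.
Likelihood ratio per negative indicator = 0.6.
Target posterior odds = 0.001/0.999 = 1/999.
Need (7/13) × 0.6ⁿ ≤ 1/999, i.e. 0.6ⁿ ≤ 13/6993.
0.6¹² = 531441/244140625 is still above 13/6993 but 0.6¹³ ≈0.00130607 is at or below it, so n = 13.

13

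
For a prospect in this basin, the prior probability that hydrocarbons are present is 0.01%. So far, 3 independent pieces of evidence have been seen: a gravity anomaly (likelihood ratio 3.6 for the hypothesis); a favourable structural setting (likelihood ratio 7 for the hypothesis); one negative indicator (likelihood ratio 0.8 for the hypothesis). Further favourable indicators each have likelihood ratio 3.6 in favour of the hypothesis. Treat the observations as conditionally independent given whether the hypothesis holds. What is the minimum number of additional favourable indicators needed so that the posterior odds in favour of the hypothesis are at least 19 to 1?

Prior odds = 0.0001/0.9999 = 1/9999.
Combined Bayes factor of the evidence already in hand = 3.6 × 7 × 0.8 = 20.16.
Odds after that evidence = (1/9999) × 20.16 = 56/27775.
Target odds = 19.
Need 3.6ⁿ ≥ 19 ÷ (56/27775) = 527725/56.
3.6⁷ = 612220032/78125 falls short of 527725/56 but 3.6⁸ ≈28211.1 reaches it, so n = 8.

8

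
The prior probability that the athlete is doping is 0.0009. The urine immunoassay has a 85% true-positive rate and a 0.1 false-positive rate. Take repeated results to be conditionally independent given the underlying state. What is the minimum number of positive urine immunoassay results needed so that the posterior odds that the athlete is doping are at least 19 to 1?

5

Prior odds = 0.0009/0.9991 = 9/9991.
Likelihood ratio of a positive result = 0.85/0.1 = 8.5.
Target odds = 19.
Need (9/9991) × 8.5ⁿ ≥ 19, i.e. 8.5ⁿ ≥ 189829/9.
8.5⁴ = 5220.0625 falls short of 189829/9 but 8.5⁵ = 44370.53125 reaches it, so n = 5.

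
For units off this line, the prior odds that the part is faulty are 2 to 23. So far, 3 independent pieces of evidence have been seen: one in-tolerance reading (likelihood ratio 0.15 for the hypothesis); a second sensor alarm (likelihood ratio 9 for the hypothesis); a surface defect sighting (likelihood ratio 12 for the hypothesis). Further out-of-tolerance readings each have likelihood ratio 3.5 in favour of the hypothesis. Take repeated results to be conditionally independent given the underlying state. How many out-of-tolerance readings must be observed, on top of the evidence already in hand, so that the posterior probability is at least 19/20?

3

Prior odds = 2/23.
Combined Bayes factor of the evidence already in hand = 0.15 × 9 × 12 = 16.2.
Odds after that evidence = (2/23) × 16.2 = 162/115.
Target odds = 0.95/0.05 = 19.
Need 3.5ⁿ ≥ 19 ÷ (162/115) = 2185/162.
3.5² = 12.25 falls short of 2185/162 but 3.5³ = 42.875 reaches it, so n = 3.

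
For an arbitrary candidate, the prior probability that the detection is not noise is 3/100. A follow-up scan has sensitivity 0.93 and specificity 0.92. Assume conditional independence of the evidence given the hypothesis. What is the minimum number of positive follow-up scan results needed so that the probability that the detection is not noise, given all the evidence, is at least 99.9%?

Prior odds: 0.03 ÷ 0.97 = 3/97.
False-positive rate = 1 − 0.92 = 0.08; likelihood ratio of a positive = 0.93/0.08 = 11.625.
Target odds: 0.999 ÷ 0.001 = 999.
Require 11.625ⁿ ≥ 999 ÷ (3/97) = 32301.
11.625⁴ = 74805201/4096 falls short of 32301 but 11.625⁵ ≈212307 reaches it, so n = 5.

5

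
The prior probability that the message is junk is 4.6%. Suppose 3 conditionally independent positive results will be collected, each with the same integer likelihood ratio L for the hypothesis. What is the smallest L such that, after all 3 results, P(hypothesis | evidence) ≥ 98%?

Prior odds = 0.046/0.954 = 23/477.
Target odds = 0.98/0.02 = 49.
Need L³ ≥ 49 ÷ (23/477) = 23373/23.
10³ = 1000 < 23373/23 ≤ 1331 = 11³, so L = 11.

11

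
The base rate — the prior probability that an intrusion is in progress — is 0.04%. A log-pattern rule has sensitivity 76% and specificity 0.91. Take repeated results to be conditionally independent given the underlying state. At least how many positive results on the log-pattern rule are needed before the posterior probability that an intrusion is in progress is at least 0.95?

6

Prior odds: 0.0004 ÷ 0.9996 = 1/2499.
False-positive rate = 1 − 0.91 = 0.09; likelihood ratio of a positive = 0.76/0.09 = 76/9.
Target posterior odds = 0.95/0.05 = 19.
Need (1/2499) × (76/9)ⁿ ≥ 19, i.e. (76/9)ⁿ ≥ 47481.
(76/9)⁵ ≈42939.3 falls short of 47481 but (76/9)⁶ ≈362599 reaches it, so n = 6.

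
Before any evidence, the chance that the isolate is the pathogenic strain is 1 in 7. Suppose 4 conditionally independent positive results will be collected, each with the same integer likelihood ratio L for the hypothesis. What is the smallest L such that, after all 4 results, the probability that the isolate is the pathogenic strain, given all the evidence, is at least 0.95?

4

Prior odds = (1/7)/(6/7) = 1/6.
Target odds = 0.95/0.05 = 19.
Need L⁴ ≥ 19 ÷ (1/6) = 114.
3⁴ = 81 < 114 ≤ 256 = 4⁴, so L = 4.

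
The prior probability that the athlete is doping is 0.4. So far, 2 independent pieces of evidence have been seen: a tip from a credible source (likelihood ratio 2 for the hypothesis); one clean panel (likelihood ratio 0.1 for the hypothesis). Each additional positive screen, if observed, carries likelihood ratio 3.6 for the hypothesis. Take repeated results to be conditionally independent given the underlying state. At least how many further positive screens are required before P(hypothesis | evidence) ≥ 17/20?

Prior odds = 0.4/0.6 = 2/3.
Combined Bayes factor of the evidence already in hand = 2 × 0.1 = 0.2.
Odds after that evidence = (2/3) × 0.2 = 2/15.
Target odds = 0.85/0.15 = 17/3.
Need 3.6ⁿ ≥ 17/3 ÷ (2/15) = 42.5.
3.6² = 12.96 falls short of 42.5 but 3.6³ = 46.656 reaches it, so n = 3.

3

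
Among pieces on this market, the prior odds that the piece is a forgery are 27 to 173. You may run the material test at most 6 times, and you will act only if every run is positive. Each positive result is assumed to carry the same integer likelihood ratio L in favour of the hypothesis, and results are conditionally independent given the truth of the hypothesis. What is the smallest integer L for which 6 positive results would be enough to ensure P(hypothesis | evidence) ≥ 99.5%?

4

Prior odds = 27/173.
Target odds = 0.995/0.005 = 199.
Need L⁶ ≥ 199 ÷ (27/173) = 34427/27.
3⁶ = 729 < 34427/27 ≤ 4096 = 4⁶, so L = 4.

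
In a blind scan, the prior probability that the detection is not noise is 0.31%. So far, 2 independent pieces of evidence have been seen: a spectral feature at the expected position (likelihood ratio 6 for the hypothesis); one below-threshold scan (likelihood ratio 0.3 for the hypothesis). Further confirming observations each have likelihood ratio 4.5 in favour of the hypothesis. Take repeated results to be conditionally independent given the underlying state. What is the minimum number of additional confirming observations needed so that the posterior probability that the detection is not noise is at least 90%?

5

Prior odds = 0.0031/0.9969 = 31/9969.
Combined Bayes factor of the evidence already in hand = 6 × 0.3 = 1.8.
Odds after that evidence = (31/9969) × 1.8 = 93/16615.
Target odds = 0.9/0.1 = 9.
Need 4.5ⁿ ≥ 9 ÷ (93/16615) = 49845/31.
4.5⁴ = 410.0625 falls short of 49845/31 but 4.5⁵ = 1845.28125 reaches it, so n = 5.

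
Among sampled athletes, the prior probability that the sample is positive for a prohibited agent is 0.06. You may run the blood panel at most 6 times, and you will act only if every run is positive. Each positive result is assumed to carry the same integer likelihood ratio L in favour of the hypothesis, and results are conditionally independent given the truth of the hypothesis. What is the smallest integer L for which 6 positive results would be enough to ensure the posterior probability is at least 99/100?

Prior odds = 0.06/0.94 = 3/47.
Target odds = 0.99/0.01 = 99.
Need L⁶ ≥ 99 ÷ (3/47) = 1551.
3⁶ = 729 < 1551 ≤ 4096 = 4⁶, so L = 4.

4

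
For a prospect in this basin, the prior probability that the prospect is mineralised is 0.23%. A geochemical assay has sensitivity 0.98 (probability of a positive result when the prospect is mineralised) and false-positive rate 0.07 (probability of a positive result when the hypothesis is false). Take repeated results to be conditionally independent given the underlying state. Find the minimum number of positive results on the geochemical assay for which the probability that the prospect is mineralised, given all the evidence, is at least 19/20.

Prior odds = 0.0023/0.9977 = 23/9977.
Likelihood ratio of a positive result = 0.98/0.07 = 14.
Target odds: 0.95 ÷ 0.05 = 19.
Need (23/9977) × 14ⁿ ≥ 19, i.e. 14ⁿ ≥ 189563/23.
14³ = 2744 falls short of 189563/23 but 14⁴ = 38416 reaches it, so n = 4.

4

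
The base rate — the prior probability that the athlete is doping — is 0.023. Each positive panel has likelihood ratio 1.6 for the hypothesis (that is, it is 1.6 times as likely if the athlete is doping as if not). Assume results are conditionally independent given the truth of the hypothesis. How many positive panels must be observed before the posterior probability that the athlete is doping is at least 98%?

17

Prior odds = 0.023/0.977 = 23/977.
Likelihood ratio per positive panel = 1.6.
Target odds: 0.98 ÷ 0.02 = 49.
Need (23/977) × 1.6ⁿ ≥ 49, i.e. 1.6ⁿ ≥ 47873/23.
1.6¹⁶ ≈1844.67 falls short of 47873/23 but 1.6¹⁷ ≈2951.48 reaches it, so n = 17.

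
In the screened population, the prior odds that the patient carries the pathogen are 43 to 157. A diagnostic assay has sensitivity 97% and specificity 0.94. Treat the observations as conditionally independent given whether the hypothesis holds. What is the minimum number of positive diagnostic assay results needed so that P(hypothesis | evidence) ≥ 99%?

Prior odds = 43/157.
False-positive rate = 1 − 0.94 = 0.06; likelihood ratio of a positive = 0.97/0.06 = 97/6.
Target odds: 0.99 ÷ 0.01 = 99.
Require (97/6)ⁿ ≥ 99 ÷ (43/157) = 15543/43.
(97/6)² = 9409/36 falls short of 15543/43 but (97/6)³ = 912673/216 reaches it, so n = 3.

3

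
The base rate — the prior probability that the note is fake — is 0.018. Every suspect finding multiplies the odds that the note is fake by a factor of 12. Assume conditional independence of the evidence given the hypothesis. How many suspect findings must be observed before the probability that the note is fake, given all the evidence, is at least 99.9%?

Prior odds = 0.018/0.982 = 9/491.
Likelihood ratio per suspect finding = 12.
Target posterior odds = 0.999/0.001 = 999.
Need (9/491) × 12ⁿ ≥ 999, i.e. 12ⁿ ≥ 54501.
12⁴ = 20736 falls short of 54501 but 12⁵ = 248832 reaches it, so n = 5.

5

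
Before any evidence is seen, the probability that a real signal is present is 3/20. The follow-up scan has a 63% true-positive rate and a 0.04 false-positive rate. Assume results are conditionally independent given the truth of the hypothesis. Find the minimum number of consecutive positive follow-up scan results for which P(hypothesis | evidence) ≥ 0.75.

2

Prior odds: 0.15 ÷ 0.85 = 3/17.
Likelihood ratio of a positive result = 0.63/0.04 = 15.75.
Target posterior odds = 0.75/0.25 = 3.
Need (3/17) × 15.75ⁿ ≥ 3, i.e. 15.75ⁿ ≥ 17.
15.75¹ = 15.75 falls short of 17 but 15.75² = 248.0625 reaches it, so n = 2.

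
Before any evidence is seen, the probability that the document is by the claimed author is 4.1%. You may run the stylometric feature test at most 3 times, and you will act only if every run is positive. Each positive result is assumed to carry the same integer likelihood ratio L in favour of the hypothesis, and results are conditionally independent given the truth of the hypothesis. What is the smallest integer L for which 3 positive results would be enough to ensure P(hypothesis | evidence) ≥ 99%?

Prior odds = 0.041/0.959 = 41/959.
Target odds = 0.99/0.01 = 99.
Need L³ ≥ 99 ÷ (41/959) = 94941/41.
13³ = 2197 < 94941/41 ≤ 2744 = 14³, so L = 14.

14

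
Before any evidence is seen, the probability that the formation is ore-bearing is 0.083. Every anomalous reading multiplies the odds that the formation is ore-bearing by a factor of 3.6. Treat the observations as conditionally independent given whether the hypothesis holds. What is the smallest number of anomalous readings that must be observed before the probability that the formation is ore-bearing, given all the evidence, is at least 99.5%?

7

Prior odds: 0.083 ÷ 0.917 = 83/917.
Likelihood ratio per anomalous reading = 3.6.
Target posterior odds = 0.995/0.005 = 199.
Require 3.6ⁿ ≥ 199 ÷ (83/917) = 182483/83.
3.6⁶ = 34012224/15625 falls short of 182483/83 but 3.6⁷ = 612220032/78125 reaches it, so n = 7.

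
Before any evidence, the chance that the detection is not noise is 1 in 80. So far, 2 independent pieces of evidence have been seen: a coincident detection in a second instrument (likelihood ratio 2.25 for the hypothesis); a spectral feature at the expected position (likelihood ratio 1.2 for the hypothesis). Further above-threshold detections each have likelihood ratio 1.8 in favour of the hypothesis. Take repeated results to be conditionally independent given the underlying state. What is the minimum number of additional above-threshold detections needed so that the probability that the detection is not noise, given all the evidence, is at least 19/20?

11

Prior odds = 0.0125/0.9875 = 1/79.
Combined Bayes factor of the evidence already in hand = 2.25 × 1.2 = 2.7.
Odds after that evidence = (1/79) × 2.7 = 27/790.
Target odds = 0.95/0.05 = 19.
Need 1.8ⁿ ≥ 19 ÷ (27/790) = 15010/27.
1.8¹⁰ ≈357.047 falls short of 15010/27 but 1.8¹¹ ≈642.684 reaches it, so n = 11.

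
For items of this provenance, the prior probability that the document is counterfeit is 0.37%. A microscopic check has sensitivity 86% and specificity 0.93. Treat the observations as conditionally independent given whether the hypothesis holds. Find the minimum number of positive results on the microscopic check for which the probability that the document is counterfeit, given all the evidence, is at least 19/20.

Prior odds = 0.0037/0.9963 = 37/9963.
False-positive rate = 1 − 0.93 = 0.07; likelihood ratio of a positive = 0.86/0.07 = 86/7.
Target odds: 0.95 ÷ 0.05 = 19.
Require (86/7)ⁿ ≥ 19 ÷ (37/9963) = 189297/37.
(86/7)³ = 636056/343 falls short of 189297/37 but (86/7)⁴ = 54700816/2401 reaches it, so n = 4.

4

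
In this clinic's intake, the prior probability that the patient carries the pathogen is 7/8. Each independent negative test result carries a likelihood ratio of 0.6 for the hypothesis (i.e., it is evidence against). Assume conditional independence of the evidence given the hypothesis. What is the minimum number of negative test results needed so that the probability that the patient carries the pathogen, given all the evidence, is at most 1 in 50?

12

Prior odds: 0.875 ÷ 0.125 = 7.
Likelihood ratio per negative test result = 0.6.
Target odds: 0.02 ÷ 0.98 = 1/49.
Need 7 × 0.6ⁿ ≤ 1/49, i.e. 0.6ⁿ ≤ 1/343.
0.6¹¹ = 177147/48828125 is still above 1/343 but 0.6¹² = 531441/244140625 is at or below it, so n = 12.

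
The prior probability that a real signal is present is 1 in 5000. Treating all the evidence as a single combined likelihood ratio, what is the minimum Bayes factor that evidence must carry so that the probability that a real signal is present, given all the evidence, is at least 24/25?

119976

Prior odds = 0.0002/0.9998 = 1/4999.
Target odds = 0.96/0.04 = 24.
Required Bayes factor = 24 ÷ (1/4999) = 119976.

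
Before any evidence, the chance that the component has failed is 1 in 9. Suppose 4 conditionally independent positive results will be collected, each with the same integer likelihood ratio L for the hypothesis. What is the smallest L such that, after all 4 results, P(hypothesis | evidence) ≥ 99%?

6

Prior odds = (1/9)/(8/9) = 0.125.
Target odds = 0.99/0.01 = 99.
Need L⁴ ≥ 99 ÷ 0.125 = 792.
5⁴ = 625 < 792 ≤ 1296 = 6⁴, so L = 6.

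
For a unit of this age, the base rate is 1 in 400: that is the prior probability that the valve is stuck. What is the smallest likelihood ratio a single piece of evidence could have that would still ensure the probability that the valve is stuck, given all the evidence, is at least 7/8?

2793

Prior odds = 0.0025/0.9975 = 1/399.
Target odds = 0.875/0.125 = 7.
Required Bayes factor = 7 ÷ (1/399) = 2793.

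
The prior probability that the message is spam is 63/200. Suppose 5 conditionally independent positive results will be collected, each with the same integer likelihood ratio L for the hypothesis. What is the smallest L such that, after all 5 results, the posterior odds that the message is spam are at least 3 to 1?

Prior odds = 0.315/0.685 = 63/137.
Target odds = 3.
Need L⁵ ≥ 3 ÷ (63/137) = 137/21.
1⁵ = 1 < 137/21 ≤ 32 = 2⁵, so L = 2.

2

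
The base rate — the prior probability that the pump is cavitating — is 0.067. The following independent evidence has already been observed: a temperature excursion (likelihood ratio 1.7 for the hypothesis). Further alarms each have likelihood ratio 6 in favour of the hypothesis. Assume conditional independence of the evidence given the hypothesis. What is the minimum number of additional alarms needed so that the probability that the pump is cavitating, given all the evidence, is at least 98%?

Prior odds = 0.067/0.933 = 67/933.
Bayes factor of the evidence already in hand = 1.7.
Odds after that evidence = (67/933) × 1.7 = 1139/9330.
Target odds = 0.98/0.02 = 49.
Need 6ⁿ ≥ 49 ÷ (1139/9330) = 457170/1139.
6³ = 216 falls short of 457170/1139 but 6⁴ = 1296 reaches it, so n = 4.

4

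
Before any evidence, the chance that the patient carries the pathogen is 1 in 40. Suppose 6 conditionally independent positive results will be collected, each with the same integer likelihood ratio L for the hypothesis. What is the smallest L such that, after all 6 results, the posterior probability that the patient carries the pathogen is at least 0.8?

Prior odds = 0.025/0.975 = 1/39.
Target odds = 0.8/0.2 = 4.
Need L⁶ ≥ 4 ÷ (1/39) = 156.
2⁶ = 64 < 156 ≤ 729 = 3⁶, so L = 3.

3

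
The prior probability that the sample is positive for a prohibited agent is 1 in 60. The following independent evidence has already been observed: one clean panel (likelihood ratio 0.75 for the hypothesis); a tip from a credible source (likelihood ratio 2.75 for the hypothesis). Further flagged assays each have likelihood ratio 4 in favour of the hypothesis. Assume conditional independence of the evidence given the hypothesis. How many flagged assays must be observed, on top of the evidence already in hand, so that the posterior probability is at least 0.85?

Prior odds = (1/60)/(59/60) = 1/59.
Combined Bayes factor of the evidence already in hand = 0.75 × 2.75 = 2.0625.
Odds after that evidence = (1/59) × 2.0625 = 33/944.
Target odds = 0.85/0.15 = 17/3.
Need 4ⁿ ≥ 17/3 ÷ (33/944) = 16048/99.
4³ = 64 falls short of 16048/99 but 4⁴ = 256 reaches it, so n = 4.

4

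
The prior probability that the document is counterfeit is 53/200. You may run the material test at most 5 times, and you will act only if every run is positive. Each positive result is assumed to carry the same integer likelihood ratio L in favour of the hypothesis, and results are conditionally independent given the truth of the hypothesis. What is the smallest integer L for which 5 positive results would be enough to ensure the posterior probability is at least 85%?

2

Prior odds = 0.265/0.735 = 53/147.
Target odds = 0.85/0.15 = 17/3.
Need L⁵ ≥ 17/3 ÷ (53/147) = 833/53.
1⁵ = 1 < 833/53 ≤ 32 = 2⁵, so L = 2.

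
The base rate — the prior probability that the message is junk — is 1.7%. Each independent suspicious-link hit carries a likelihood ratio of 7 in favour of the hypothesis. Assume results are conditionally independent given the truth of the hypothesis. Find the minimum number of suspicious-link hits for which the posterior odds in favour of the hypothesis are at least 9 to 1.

Prior odds: 0.017 ÷ 0.983 = 17/983.
Likelihood ratio per suspicious-link hit = 7.
Target odds = 9.
Need (17/983) × 7ⁿ ≥ 9, i.e. 7ⁿ ≥ 8847/17.
7³ = 343 falls short of 8847/17 but 7⁴ = 2401 reaches it, so n = 4.

4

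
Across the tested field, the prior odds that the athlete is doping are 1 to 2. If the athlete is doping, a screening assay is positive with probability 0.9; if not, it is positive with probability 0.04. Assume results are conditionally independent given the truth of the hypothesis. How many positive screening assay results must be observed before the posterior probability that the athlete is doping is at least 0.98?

Prior odds = 0.5.
Likelihood ratio of a positive = 0.9/0.04 = 22.5.
Target odds: 0.98 ÷ 0.02 = 49.
Require 22.5ⁿ ≥ 49 ÷ 0.5 = 98.
22.5¹ = 22.5 falls short of 98 but 22.5² = 506.25 reaches it, so n = 2.

2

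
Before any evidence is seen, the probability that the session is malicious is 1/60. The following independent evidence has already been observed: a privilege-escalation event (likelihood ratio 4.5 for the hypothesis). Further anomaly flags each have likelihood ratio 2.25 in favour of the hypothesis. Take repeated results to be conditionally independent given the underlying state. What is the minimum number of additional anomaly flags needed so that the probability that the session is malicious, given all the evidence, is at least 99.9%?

Prior odds = (1/60)/(59/60) = 1/59.
Bayes factor of the evidence already in hand = 4.5.
Odds after that evidence = (1/59) × 4.5 = 9/118.
Target odds = 0.999/0.001 = 999.
Need 2.25ⁿ ≥ 999 ÷ (9/118) = 13098.
2.25¹¹ ≈7481.83 falls short of 13098 but 2.25¹² ≈16834.1 reaches it, so n = 12.

12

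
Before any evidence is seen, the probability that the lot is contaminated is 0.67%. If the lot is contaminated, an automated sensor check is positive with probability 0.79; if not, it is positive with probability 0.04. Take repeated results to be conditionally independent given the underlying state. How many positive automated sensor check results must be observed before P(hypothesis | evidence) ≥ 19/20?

3

Prior odds: 0.0067 ÷ 0.9933 = 67/9933.
Likelihood ratio of a positive = 0.79/0.04 = 19.75.
Target odds: 0.95 ÷ 0.05 = 19.
Need (67/9933) × 19.75ⁿ ≥ 19, i.e. 19.75ⁿ ≥ 188727/67.
19.75² = 390.0625 falls short of 188727/67 but 19.75³ = 7703.734375 reaches it, so n = 3.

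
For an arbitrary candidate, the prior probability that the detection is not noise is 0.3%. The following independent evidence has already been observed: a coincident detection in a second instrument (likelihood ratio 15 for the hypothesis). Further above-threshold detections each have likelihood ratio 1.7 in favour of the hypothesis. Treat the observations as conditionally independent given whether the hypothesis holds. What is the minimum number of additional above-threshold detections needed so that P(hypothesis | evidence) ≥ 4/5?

9

Prior odds = 0.003/0.997 = 3/997.
Bayes factor of the evidence already in hand = 15.
Odds after that evidence = (3/997) × 15 = 45/997.
Target odds = 0.8/0.2 = 4.
Need 1.7ⁿ ≥ 4 ÷ (45/997) = 3988/45.
1.7⁸ ≈69.7576 falls short of 3988/45 but 1.7⁹ ≈118.588 reaches it, so n = 9.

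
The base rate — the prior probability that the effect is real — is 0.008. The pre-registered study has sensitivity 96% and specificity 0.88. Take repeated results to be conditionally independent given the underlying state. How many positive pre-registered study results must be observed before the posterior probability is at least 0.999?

Prior odds: 0.008 ÷ 0.992 = 1/124.
False-positive rate = 1 − 0.88 = 0.12; likelihood ratio of a positive = 0.96/0.12 = 8.
Target posterior odds = 0.999/0.001 = 999.
Require 8ⁿ ≥ 999 ÷ (1/124) = 123876.
8⁵ = 32768 falls short of 123876 but 8⁶ = 262144 reaches it, so n = 6.

6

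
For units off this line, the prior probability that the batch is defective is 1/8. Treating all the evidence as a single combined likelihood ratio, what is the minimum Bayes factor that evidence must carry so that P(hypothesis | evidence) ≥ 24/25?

Prior odds = 0.125/0.875 = 1/7.
Target odds = 0.96/0.04 = 24.
Required Bayes factor = 24 ÷ (1/7) = 168.

168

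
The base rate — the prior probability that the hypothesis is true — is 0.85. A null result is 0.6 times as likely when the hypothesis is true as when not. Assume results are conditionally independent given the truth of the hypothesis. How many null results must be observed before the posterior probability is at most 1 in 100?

13

Prior odds: 0.85 ÷ 0.15 = 17/3.
Likelihood ratio per null result = 0.6.
Target posterior odds = 0.01/0.99 = 1/99.
Need (17/3) × 0.6ⁿ ≤ 1/99, i.e. 0.6ⁿ ≤ 1/561.
0.6¹² = 531441/244140625 is still above 1/561 but 0.6¹³ ≈0.00130607 is at or below it, so n = 13.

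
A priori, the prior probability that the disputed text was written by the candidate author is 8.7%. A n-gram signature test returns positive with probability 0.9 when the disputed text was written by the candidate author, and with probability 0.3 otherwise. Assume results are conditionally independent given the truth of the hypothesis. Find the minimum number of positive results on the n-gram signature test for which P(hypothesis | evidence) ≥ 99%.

Prior odds: 0.087 ÷ 0.913 = 87/913.
Likelihood ratio of a positive result = 0.9/0.3 = 3.
Target odds: 0.99 ÷ 0.01 = 99.
Require 3ⁿ ≥ 99 ÷ (87/913) = 30129/29.
3⁶ = 729 falls short of 30129/29 but 3⁷ = 2187 reaches it, so n = 7.

7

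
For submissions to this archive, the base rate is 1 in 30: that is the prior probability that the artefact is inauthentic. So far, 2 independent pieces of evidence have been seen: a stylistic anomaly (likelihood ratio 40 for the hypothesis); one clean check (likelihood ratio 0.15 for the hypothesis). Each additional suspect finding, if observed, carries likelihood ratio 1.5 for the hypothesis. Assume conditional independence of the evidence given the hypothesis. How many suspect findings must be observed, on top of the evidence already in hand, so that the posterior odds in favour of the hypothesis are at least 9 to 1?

Prior odds = (1/30)/(29/30) = 1/29.
Combined Bayes factor of the evidence already in hand = 40 × 0.15 = 6.
Odds after that evidence = (1/29) × 6 = 6/29.
Target odds = 9.
Need 1.5ⁿ ≥ 9 ÷ (6/29) = 43.5.
1.5⁹ = 19683/512 falls short of 43.5 but 1.5¹⁰ = 59049/1024 reaches it, so n = 10.

10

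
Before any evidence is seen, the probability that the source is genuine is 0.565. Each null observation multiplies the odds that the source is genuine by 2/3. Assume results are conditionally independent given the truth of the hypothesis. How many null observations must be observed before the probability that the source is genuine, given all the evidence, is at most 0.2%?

16

Prior odds: 0.565 ÷ 0.435 = 113/87.
Likelihood ratio per null observation = 2/3.
Target odds: 0.002 ÷ 0.998 = 1/499.
Require (2/3)ⁿ ≤ 1/499 ÷ (113/87) = 87/56387.
(2/3)¹⁵ = 32768/14348907 is still above 87/56387 but (2/3)¹⁶ = 65536/43046721 is at or below it, so n = 16.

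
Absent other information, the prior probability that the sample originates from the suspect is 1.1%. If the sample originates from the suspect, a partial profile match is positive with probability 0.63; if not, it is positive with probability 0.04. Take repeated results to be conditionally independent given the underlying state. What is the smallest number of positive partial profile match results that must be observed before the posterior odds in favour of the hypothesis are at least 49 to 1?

4

Prior odds: 0.011 ÷ 0.989 = 11/989.
Likelihood ratio of a positive = 0.63/0.04 = 15.75.
Target odds = 49.
Need (11/989) × 15.75ⁿ ≥ 49, i.e. 15.75ⁿ ≥ 48461/11.
15.75³ = 3906.984375 falls short of 48461/11 but 15.75⁴ = 15752961/256 reaches it, so n = 4.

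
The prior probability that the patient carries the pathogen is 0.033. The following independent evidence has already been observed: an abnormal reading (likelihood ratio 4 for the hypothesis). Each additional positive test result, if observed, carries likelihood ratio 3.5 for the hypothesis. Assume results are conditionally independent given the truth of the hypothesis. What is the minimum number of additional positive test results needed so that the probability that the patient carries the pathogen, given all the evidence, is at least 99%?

Prior odds = 0.033/0.967 = 33/967.
Bayes factor of the evidence already in hand = 4.
Odds after that evidence = (33/967) × 4 = 132/967.
Target odds = 0.99/0.01 = 99.
Need 3.5ⁿ ≥ 99 ÷ (132/967) = 725.25.
3.5⁵ = 525.21875 falls short of 725.25 but 3.5⁶ = 1838.265625 reaches it, so n = 6.

6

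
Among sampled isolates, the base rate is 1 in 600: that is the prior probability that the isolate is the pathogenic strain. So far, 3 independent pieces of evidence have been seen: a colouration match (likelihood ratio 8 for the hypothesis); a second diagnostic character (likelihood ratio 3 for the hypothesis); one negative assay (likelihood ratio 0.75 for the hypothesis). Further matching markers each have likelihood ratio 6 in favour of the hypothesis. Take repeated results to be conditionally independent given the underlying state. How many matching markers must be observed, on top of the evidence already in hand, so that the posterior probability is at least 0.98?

Prior odds = (1/600)/(599/600) = 1/599.
Combined Bayes factor of the evidence already in hand = 8 × 3 × 0.75 = 18.
Odds after that evidence = (1/599) × 18 = 18/599.
Target odds = 0.98/0.02 = 49.
Need 6ⁿ ≥ 49 ÷ (18/599) = 29351/18.
6⁴ = 1296 falls short of 29351/18 but 6⁵ = 7776 reaches it, so n = 5.

5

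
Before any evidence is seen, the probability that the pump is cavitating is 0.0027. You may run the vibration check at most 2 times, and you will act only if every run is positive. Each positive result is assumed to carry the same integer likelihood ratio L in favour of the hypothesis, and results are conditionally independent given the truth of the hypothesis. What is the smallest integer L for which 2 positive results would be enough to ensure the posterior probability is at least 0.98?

135

Prior odds = 0.0027/0.9973 = 27/9973.
Target odds = 0.98/0.02 = 49.
Need L² ≥ 49 ÷ (27/9973) = 488677/27.
134² = 17956 < 488677/27 ≤ 18225 = 135², so L = 135.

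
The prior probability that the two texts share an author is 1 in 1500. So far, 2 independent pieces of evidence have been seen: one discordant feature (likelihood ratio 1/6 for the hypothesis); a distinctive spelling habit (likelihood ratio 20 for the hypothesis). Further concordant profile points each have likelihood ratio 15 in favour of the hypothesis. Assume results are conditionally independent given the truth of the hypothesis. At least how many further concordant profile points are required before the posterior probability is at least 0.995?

5

Prior odds = (1/1500)/(1499/1500) = 1/1499.
Combined Bayes factor of the evidence already in hand = (1/6) × 20 = 10/3.
Odds after that evidence = (1/1499) × 10/3 = 10/4497.
Target odds = 0.995/0.005 = 199.
Need 15ⁿ ≥ 199 ÷ (10/4497) = 89490.3.
15⁴ = 50625 falls short of 89490.3 but 15⁵ = 759375 reaches it, so n = 5.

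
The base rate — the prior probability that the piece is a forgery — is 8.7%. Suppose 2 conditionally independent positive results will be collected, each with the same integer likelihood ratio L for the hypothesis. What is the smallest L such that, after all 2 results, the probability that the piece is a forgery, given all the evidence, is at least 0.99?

Prior odds = 0.087/0.913 = 87/913.
Target odds = 0.99/0.01 = 99.
Need L² ≥ 99 ÷ (87/913) = 30129/29.
32² = 1024 < 30129/29 ≤ 1089 = 33², so L = 33.

33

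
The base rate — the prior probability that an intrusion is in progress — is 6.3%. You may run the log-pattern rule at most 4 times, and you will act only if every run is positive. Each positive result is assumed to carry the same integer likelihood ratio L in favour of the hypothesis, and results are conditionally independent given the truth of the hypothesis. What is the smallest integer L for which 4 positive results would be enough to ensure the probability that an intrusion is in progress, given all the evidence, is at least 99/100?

Prior odds = 0.063/0.937 = 63/937.
Target odds = 0.99/0.01 = 99.
Need L⁴ ≥ 99 ÷ (63/937) = 10307/7.
6⁴ = 1296 < 10307/7 ≤ 2401 = 7⁴, so L = 7.

7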